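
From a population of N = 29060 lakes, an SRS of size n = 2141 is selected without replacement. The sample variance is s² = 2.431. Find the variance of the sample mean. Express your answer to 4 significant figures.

0.001052

Under SRS without replacement, Var(ȳ) = (1 − f)·s²/n with f = n/N = 2141/29060 = 0.07367515.
Var(ȳ) = (1 − 0.07367515)·2.431/2141 = 0.92632485·0.0011354507 = 0.0010517962.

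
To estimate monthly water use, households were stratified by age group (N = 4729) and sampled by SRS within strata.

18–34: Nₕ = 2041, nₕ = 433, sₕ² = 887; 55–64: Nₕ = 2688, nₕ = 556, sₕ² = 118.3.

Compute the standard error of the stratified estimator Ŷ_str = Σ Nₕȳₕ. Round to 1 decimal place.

2818.2

Var(Ŷ_str) = Σₕ Nₕ²(1 − fₕ)sₕ²/nₕ.
18–34: 2041²·(1 − 433/2041)·887/433 = 6.7230257 × 10^6.
55–64: 2688²·(1 − 556/2688)·118.3/556 = 1.2193445 × 10^6.
Sum = 7.9423702 × 10^6.
SE = √(7.9423702 × 10^6) = 2818.2.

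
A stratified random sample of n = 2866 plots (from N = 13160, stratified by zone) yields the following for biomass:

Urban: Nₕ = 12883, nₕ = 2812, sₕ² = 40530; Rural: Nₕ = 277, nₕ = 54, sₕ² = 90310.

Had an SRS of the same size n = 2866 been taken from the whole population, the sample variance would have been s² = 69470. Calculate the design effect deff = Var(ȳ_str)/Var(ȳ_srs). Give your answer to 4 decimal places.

Var(ȳ_str) = Σ Wₕ²(1−fₕ)sₕ²/nₕ with Wₕ = Nₕ/13160:
  Urban: (12883/13160)²·(1−2812/12883)·40530/2812 = 10.797895
  Rural: (277/13160)²·(1−54/277)·90310/54 = 0.59650616
  → Var(ȳ_str) = 11.394401.
Var(ȳ_srs) = (1 − 2866/13160)·69470/2866 = 18.960483.
deff = 11.394401 / 18.960483 = 0.6010.

0.6010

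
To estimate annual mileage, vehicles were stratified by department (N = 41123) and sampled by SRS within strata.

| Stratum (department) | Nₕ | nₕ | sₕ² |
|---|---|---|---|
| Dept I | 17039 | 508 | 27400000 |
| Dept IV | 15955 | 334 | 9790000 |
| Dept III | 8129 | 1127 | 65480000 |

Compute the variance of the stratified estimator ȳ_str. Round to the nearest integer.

Var(ȳ_str) = Σₕ Wₕ²(1 − fₕ)sₕ²/nₕ with Wₕ = Nₕ/N, N = 41123.
Dept I: Wₕ = 0.41434234; term = 0.41434234²·(1 − 0.02981396)·27400000/508 = 8983.8088.
Dept IV: Wₕ = 0.38798239; term = 0.38798239²·(1 − 0.02093388)·9790000/334 = 4319.886.
Dept III: Wₕ = 0.19767527; term = 0.19767527²·(1 − 0.13863944)·65480000/1127 = 1955.5747.
Sum = 15259.27.

15259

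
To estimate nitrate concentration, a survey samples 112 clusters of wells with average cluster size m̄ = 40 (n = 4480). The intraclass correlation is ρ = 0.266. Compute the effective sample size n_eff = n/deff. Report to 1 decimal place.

deff = 1 + (40 − 1)·0.266 = 1 + 10.374 = 11.374.
n_eff = 4480 / 11.374 = 393.9.

393.9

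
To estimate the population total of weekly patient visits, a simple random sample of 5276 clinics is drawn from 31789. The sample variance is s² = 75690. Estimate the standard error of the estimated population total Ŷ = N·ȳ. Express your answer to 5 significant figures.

109960

Var(Ŷ) = N²·Var(ȳ) = N²·(1 − n/N)·s²/n.
f = 5276/31789 = 0.16596936; Var(ȳ) = 0.83403064·75690/5276 = 11.965083.
Var(Ŷ) = 31789² · 11.965083 = 1.2091201 × 10^10.
SE(Ŷ) = √(1.2091201 × 10^10) = 109960.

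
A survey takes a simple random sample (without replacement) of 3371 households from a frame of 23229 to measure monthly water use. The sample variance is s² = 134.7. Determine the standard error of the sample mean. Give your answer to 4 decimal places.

Under SRS without replacement, Var(ȳ) = (1 − f)·s²/n with f = n/N = 3371/23229 = 0.14512032.
Var(ȳ) = (1 − 0.14512032)·134.7/3371 = 0.85487968·0.039958469 = 0.034159683.
SE(ȳ) = √(0.034159683) = 0.1848.

0.1848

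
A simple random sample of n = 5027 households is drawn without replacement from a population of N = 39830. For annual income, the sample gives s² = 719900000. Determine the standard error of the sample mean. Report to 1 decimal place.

353.7

Under SRS without replacement, Var(ȳ) = (1 − f)·s²/n with f = n/N = 5027/39830 = 0.12621140.
Var(ȳ) = (1 − 0.12621140)·719900000/5027 = 0.87378860·143206.68 = 125132.37.
SE(ȳ) = √(125132.37) = 353.7.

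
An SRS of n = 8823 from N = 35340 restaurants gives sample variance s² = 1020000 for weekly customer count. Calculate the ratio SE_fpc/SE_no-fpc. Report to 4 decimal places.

f = n/N = 8823/35340 = 0.24966044.
SE_no-fpc = √(s²/n) = 10.752067; SE_fpc = √((1−f)s²/n) = 9.3136705.
Ratio = √(1−f) = 0.86622143.

0.8662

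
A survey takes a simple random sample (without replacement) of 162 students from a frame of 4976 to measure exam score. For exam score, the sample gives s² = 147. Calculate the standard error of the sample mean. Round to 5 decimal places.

Under SRS without replacement, Var(ȳ) = (1 − f)·s²/n with f = n/N = 162/4976 = 0.03255627.
Var(ȳ) = (1 − 0.03255627)·147/162 = 0.96744373·0.90740741 = 0.87786561.
SE(ȳ) = √(0.87786561) = 0.93694.

0.93694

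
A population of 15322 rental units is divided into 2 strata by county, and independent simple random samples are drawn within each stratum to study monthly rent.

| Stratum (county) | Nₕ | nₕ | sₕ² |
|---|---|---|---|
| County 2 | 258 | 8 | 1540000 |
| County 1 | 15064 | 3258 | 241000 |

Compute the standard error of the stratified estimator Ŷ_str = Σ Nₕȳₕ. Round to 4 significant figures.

Var(Ŷ_str) = Σₕ Nₕ²(1 − fₕ)sₕ²/nₕ.
County 2: 258²·(1 − 8/258)·1540000/8 = 1.241625 × 10^10.
County 1: 15064²·(1 − 3258/15064)·241000/3258 = 1.3155551 × 10^10.
Sum = 2.5571801 × 10^10.
SE = √(2.5571801 × 10^10) = 159900.

159900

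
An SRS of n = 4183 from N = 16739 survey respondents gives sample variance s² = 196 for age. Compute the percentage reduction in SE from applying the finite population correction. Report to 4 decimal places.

13.3914

f = n/N = 4183/16739 = 0.24989545.
SE_no-fpc = √(s²/n) = 0.21646321; SE_fpc = √((1−f)s²/n) = 0.18747571.
Ratio = √(1−f) = 0.86608576. Reduction = 100·(1 − 0.86608576) = 13.3914%.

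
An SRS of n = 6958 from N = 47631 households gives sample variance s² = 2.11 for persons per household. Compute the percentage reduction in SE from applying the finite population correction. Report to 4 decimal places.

f = n/N = 6958/47631 = 0.14608133.
SE_no-fpc = √(s²/n) = 0.017414019; SE_fpc = √((1−f)s²/n) = 0.016091898.
Ratio = √(1−f) = 0.92407720. Reduction = 100·(1 − 0.92407720) = 7.5923%.

7.5923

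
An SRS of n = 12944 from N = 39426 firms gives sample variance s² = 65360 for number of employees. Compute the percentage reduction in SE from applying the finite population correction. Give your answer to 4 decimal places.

f = n/N = 12944/39426 = 0.32831127.
SE_no-fpc = √(s²/n) = 2.2470967; SE_fpc = √((1−f)s²/n) = 1.8416445.
Ratio = √(1−f) = 0.81956619. Reduction = 100·(1 − 0.81956619) = 18.0434%.

18.0434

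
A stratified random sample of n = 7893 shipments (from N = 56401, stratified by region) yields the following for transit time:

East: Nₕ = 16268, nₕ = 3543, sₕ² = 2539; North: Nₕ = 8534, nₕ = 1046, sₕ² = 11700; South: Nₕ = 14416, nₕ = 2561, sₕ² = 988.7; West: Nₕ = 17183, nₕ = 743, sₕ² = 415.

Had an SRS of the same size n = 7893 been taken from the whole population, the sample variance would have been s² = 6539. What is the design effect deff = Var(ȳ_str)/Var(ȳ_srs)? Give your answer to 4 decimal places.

0.4795

Var(ȳ_str) = Σ Wₕ²(1−fₕ)sₕ²/nₕ with Wₕ = Nₕ/56401:
  East: (16268/56401)²·(1−3543/16268)·2539/3543 = 0.046634776
  North: (8534/56401)²·(1−1046/8534)·11700/1046 = 0.22469792
  South: (14416/56401)²·(1−2561/14416)·988.7/2561 = 0.020740904
  West: (17183/56401)²·(1−743/17183)·415/743 = 0.049600548
  → Var(ȳ_str) = 0.34167415.
Var(ȳ_srs) = (1 − 7893/56401)·6539/7893 = 0.71251793.
deff = 0.34167415 / 0.71251793 = 0.4795.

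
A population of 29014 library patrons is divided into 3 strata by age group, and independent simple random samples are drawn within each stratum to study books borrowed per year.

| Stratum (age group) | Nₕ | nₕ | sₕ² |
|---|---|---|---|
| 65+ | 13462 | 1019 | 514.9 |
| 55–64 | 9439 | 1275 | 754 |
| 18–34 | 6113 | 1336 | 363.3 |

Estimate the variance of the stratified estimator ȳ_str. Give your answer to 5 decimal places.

Var(ȳ_str) = Σₕ Wₕ²(1 − fₕ)sₕ²/nₕ with Wₕ = Nₕ/N, N = 29014.
65+: Wₕ = 0.46398290; term = 0.46398290²·(1 − 0.07569455)·514.9/1019 = 0.10054678.
55–64: Wₕ = 0.32532570; term = 0.32532570²·(1 − 0.13507787)·754/1275 = 0.0541346.
18–34: Wₕ = 0.21069139; term = 0.21069139²·(1 − 0.21855063)·363.3/1336 = 0.0094330766.
Sum = 0.16411446.

0.16411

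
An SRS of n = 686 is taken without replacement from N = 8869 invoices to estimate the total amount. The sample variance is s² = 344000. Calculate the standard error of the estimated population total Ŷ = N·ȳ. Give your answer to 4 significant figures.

Var(Ŷ) = N²·Var(ȳ) = N²·(1 − n/N)·s²/n.
f = 686/8869 = 0.07734807; Var(ȳ) = 0.92265193·344000/686 = 462.67094.
Var(Ŷ) = 8869² · 462.67094 = 3.6393308 × 10^10.
SE(Ŷ) = √(3.6393308 × 10^10) = 190800.

190800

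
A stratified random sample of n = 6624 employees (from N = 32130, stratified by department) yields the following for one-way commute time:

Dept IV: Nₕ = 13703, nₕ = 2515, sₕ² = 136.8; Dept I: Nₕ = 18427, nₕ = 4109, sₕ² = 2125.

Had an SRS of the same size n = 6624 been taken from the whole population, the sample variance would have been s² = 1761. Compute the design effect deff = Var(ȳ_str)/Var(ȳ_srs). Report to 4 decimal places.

Var(ȳ_str) = Σ Wₕ²(1−fₕ)sₕ²/nₕ with Wₕ = Nₕ/32130:
  Dept IV: (13703/32130)²·(1−2515/13703)·136.8/2515 = 0.0080778312
  Dept I: (18427/32130)²·(1−4109/18427)·2125/4109 = 0.13217166
  → Var(ȳ_str) = 0.14024949.
Var(ȳ_srs) = (1 − 6624/32130)·1761/6624 = 0.21104286.
deff = 0.14024949 / 0.21104286 = 0.6646.

0.6646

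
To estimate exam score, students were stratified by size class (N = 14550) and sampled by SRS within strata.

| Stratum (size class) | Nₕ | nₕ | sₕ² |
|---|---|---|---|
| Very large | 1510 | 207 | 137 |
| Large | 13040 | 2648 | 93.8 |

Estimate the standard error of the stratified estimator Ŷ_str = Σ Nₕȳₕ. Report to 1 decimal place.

2470.3

Var(Ŷ_str) = Σₕ Nₕ²(1 − fₕ)sₕ²/nₕ.
Very large: 1510²·(1 − 207/1510)·137/207 = 1.3021817 × 10^6.
Large: 13040²·(1 − 2648/13040)·93.8/2648 = 4.8002249 × 10^6.
Sum = 6.1024066 × 10^6.
SE = √(6.1024066 × 10^6) = 2470.3.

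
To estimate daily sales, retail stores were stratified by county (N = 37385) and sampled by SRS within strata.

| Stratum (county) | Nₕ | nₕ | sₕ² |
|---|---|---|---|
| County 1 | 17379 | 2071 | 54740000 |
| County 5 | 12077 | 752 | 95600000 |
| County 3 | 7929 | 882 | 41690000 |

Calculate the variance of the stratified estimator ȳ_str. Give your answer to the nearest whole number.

Var(ȳ_str) = Σₕ Wₕ²(1 − fₕ)sₕ²/nₕ with Wₕ = Nₕ/N, N = 37385.
County 1: Wₕ = 0.46486559; term = 0.46486559²·(1 − 0.11916681)·54740000/2071 = 5031.2183.
County 5: Wₕ = 0.32304400; term = 0.32304400²·(1 − 0.06226712)·95600000/752 = 12440.635.
County 3: Wₕ = 0.21209041; term = 0.21209041²·(1 − 0.11123723)·41690000/882 = 1889.6929.
Sum = 19361.546.

19362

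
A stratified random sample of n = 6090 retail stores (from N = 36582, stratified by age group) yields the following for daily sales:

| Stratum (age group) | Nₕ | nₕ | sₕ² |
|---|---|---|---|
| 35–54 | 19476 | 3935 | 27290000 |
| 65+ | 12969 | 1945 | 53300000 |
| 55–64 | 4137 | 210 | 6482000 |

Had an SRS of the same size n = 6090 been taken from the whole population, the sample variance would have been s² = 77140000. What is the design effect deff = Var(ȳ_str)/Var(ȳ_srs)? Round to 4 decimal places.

Var(ȳ_str) = Σ Wₕ²(1−fₕ)sₕ²/nₕ with Wₕ = Nₕ/36582:
  35–54: (19476/36582)²·(1−3935/19476)·27290000/3935 = 1568.5654
  65+: (12969/36582)²·(1−1945/12969)·53300000/1945 = 2927.645
  55–64: (4137/36582)²·(1−210/4137)·6482000/210 = 374.71516
  → Var(ȳ_str) = 4870.9256.
Var(ȳ_srs) = (1 − 6090/36582)·77140000/6090 = 10557.979.
deff = 4870.9256 / 10557.979 = 0.4614.

0.4614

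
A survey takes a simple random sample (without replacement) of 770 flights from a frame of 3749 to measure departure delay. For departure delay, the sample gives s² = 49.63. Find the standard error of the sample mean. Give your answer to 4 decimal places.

Under SRS without replacement, Var(ȳ) = (1 − f)·s²/n with f = n/N = 770/3749 = 0.20538810.
Var(ȳ) = (1 − 0.20538810)·49.63/770 = 0.79461190·0.064454545 = 0.051216349.
SE(ȳ) = √(0.051216349) = 0.2263.

0.2263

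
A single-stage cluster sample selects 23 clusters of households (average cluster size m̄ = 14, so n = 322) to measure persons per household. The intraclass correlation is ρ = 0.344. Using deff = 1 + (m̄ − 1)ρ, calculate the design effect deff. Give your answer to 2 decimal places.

5.47

deff = 1 + (14 − 1)·0.344 = 1 + 4.472 = 5.472.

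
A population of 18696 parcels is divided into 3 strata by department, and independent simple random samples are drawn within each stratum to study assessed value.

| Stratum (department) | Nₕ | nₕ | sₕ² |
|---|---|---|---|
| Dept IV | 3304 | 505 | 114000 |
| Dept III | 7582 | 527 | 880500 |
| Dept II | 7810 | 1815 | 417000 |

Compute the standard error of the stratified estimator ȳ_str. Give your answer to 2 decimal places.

17.10

Var(ȳ_str) = Σₕ Wₕ²(1 − fₕ)sₕ²/nₕ with Wₕ = Nₕ/N, N = 18696.
Dept IV: Wₕ = 0.17672229; term = 0.17672229²·(1 − 0.15284504)·114000/505 = 5.9725392.
Dept III: Wₕ = 0.40554129; term = 0.40554129²·(1 − 0.06950673)·880500/527 = 255.68317.
Dept II: Wₕ = 0.41773641; term = 0.41773641²·(1 − 0.23239437)·417000/1815 = 30.775297.
Sum = 292.43101.
SE = √(292.43101) = 17.10.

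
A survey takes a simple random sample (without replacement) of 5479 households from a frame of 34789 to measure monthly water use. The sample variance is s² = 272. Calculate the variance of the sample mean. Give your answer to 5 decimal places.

Under SRS without replacement, Var(ȳ) = (1 − f)·s²/n with f = n/N = 5479/34789 = 0.15749231.
Var(ȳ) = (1 − 0.15749231)·272/5479 = 0.84250769·0.049644096 = 0.041825532.

0.04183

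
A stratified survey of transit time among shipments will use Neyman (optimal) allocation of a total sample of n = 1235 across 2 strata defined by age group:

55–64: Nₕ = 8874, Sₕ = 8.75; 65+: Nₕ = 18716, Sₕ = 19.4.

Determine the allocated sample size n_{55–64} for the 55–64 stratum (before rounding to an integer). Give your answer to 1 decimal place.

217.6

Neyman allocation: nₕ = n·NₕSₕ / Σⱼ NⱼSⱼ.
Σ NⱼSⱼ = 8874·8.75 + 18716·19.4 = 440737.9.
n_{55–64} = 1235·8874·8.75 / 440737.9 = 217.6.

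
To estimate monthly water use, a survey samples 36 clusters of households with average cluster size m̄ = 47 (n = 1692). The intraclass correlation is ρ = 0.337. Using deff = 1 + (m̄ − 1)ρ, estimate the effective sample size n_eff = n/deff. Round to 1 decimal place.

102.5

deff = 1 + (47 − 1)·0.337 = 1 + 15.502 = 16.502.
n_eff = 1692 / 16.502 = 102.5.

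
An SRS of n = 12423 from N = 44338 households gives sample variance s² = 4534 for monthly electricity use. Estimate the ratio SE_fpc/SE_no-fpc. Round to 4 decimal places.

0.8484

f = n/N = 12423/44338 = 0.28018855.
SE_no-fpc = √(s²/n) = 0.60412598; SE_fpc = √((1−f)s²/n) = 0.51255077.
Ratio = √(1−f) = 0.84841703.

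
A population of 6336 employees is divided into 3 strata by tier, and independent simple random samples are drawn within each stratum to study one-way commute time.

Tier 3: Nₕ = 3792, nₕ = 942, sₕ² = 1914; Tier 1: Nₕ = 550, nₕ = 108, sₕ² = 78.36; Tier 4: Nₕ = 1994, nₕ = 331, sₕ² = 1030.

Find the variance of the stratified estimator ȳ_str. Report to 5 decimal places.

Var(ȳ_str) = Σₕ Wₕ²(1 − fₕ)sₕ²/nₕ with Wₕ = Nₕ/N, N = 6336.
Tier 3: Wₕ = 0.59848485; term = 0.59848485²·(1 − 0.24841772)·1914/942 = 0.54698307.
Tier 1: Wₕ = 0.08680556; term = 0.08680556²·(1 − 0.19636364)·78.36/108 = 0.0043936483.
Tier 4: Wₕ = 0.31470960; term = 0.31470960²·(1 − 0.16599799)·1030/331 = 0.25703739.
Sum = 0.80841411.

0.80841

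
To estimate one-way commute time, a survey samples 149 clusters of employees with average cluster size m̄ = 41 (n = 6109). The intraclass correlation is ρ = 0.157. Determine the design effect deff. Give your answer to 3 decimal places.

7.280

deff = 1 + (41 − 1)·0.157 = 1 + 6.28 = 7.28.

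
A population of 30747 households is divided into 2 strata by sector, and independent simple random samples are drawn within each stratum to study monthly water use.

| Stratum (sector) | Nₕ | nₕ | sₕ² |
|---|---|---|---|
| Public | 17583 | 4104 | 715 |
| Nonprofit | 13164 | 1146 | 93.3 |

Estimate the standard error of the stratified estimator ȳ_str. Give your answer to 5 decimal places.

0.23937

Var(ȳ_str) = Σₕ Wₕ²(1 − fₕ)sₕ²/nₕ with Wₕ = Nₕ/N, N = 30747.
Public: Wₕ = 0.57186067; term = 0.57186067²·(1 − 0.23340727)·715/4104 = 0.043676099.
Nonprofit: Wₕ = 0.42813933; term = 0.42813933²·(1 − 0.08705561)·93.3/1146 = 0.013624219.
Sum = 0.057300318.
SE = √(0.057300318) = 0.23937.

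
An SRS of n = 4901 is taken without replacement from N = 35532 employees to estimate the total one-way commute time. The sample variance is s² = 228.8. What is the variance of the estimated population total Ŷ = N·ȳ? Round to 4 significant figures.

5.081 × 10^7

Var(Ŷ) = N²·Var(ȳ) = N²·(1 − n/N)·s²/n.
f = 4901/35532 = 0.13793200; Var(ȳ) = 0.86206800·228.8/4901 = 0.040245084.
Var(Ŷ) = 35532² · 0.040245084 = 5.0810345 × 10^7.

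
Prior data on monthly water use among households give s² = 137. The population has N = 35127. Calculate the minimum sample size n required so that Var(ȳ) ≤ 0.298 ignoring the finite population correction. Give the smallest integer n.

Without fpc, n₀ = s²/D = 137/0.298 = 459.7315.
Rounding up, n = 460.

460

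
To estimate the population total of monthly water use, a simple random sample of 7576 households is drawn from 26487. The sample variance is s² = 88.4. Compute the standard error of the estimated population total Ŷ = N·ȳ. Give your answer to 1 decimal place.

2417.6

Var(Ŷ) = N²·Var(ȳ) = N²·(1 − n/N)·s²/n.
f = 7576/26487 = 0.28602711; Var(ȳ) = 0.71397289·88.4/7576 = 0.0083309403.
Var(Ŷ) = 26487² · 0.0083309403 = 5.8446642 × 10^6.
SE(Ŷ) = √(5.8446642 × 10^6) = 2417.6.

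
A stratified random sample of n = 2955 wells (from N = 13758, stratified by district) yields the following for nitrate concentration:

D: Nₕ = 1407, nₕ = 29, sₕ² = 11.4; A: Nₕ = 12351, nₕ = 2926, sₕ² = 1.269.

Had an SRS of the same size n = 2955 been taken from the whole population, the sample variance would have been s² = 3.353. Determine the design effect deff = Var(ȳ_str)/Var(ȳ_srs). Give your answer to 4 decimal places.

Var(ȳ_str) = Σ Wₕ²(1−fₕ)sₕ²/nₕ with Wₕ = Nₕ/13758:
  D: (1407/13758)²·(1−29/1407)·11.4/29 = 0.0040266099
  A: (12351/13758)²·(1−2926/12351)·1.269/2926 = 2.6672282 × 10^-4
  → Var(ȳ_str) = 0.0042933327.
Var(ȳ_srs) = (1 − 2955/13758)·3.353/2955 = 8.9097422 × 10^-4.
deff = 0.0042933327 / (8.9097422 × 10^-4) = 4.8187.

4.8187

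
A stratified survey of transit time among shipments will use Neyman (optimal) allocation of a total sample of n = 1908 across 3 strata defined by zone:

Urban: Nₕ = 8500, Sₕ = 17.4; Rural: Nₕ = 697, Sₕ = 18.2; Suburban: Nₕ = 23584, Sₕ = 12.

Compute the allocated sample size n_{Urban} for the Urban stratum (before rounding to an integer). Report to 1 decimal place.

Neyman allocation: nₕ = n·NₕSₕ / Σⱼ NⱼSⱼ.
Σ NⱼSⱼ = 8500·17.4 + 697·18.2 + 23584·12 = 443593.4.
n_{Urban} = 1908·8500·17.4 / 443593.4 = 636.2.

636.2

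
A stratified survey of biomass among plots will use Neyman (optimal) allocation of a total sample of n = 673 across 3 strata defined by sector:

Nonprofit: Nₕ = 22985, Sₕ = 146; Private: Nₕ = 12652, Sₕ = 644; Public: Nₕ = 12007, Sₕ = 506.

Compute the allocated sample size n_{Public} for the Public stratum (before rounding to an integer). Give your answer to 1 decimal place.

Neyman allocation: nₕ = n·NₕSₕ / Σⱼ NⱼSⱼ.
Σ NⱼSⱼ = 22985·146 + 12652·644 + 12007·506 = 1.757924 × 10^7.
n_{Public} = 673·12007·506 / (1.757924 × 10^7) = 232.6.

232.6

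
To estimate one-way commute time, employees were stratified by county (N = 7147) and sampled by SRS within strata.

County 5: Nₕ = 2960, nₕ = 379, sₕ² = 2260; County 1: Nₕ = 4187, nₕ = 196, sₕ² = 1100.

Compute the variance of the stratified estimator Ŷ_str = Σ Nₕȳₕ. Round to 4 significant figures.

Var(Ŷ_str) = Σₕ Nₕ²(1 − fₕ)sₕ²/nₕ.
County 5: 2960²·(1 − 379/2960)·2260/379 = 4.5556353 × 10^7.
County 1: 4187²·(1 − 196/4187)·1100/196 = 9.3782391 × 10^7.
Sum = 1.3933874 × 10^8.

1.393 × 10^8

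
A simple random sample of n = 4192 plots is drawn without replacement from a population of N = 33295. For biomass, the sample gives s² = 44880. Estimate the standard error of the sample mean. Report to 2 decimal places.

3.06

Under SRS without replacement, Var(ȳ) = (1 − f)·s²/n with f = n/N = 4192/33295 = 0.12590479.
Var(ȳ) = (1 − 0.12590479)·44880/4192 = 0.87409521·10.706107 = 9.3581567.
SE(ȳ) = √(9.3581567) = 3.06.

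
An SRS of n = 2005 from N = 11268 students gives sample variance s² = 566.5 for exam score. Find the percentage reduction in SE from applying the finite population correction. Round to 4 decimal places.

9.3323

f = n/N = 2005/11268 = 0.17793752.
SE_no-fpc = √(s²/n) = 0.53154834; SE_fpc = √((1−f)s²/n) = 0.48194245.
Ratio = √(1−f) = 0.90667661. Reduction = 100·(1 − 0.90667661) = 9.3323%.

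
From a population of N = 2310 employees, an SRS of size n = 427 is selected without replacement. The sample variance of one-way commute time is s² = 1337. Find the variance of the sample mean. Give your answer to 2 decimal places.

Under SRS without replacement, Var(ȳ) = (1 − f)·s²/n with f = n/N = 427/2310 = 0.18484848.
Var(ȳ) = (1 − 0.18484848)·1337/427 = 0.81515152·3.1311475 = 2.5523597.

2.55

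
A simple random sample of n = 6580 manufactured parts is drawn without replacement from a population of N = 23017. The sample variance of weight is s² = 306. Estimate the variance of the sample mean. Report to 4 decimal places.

0.0332

Under SRS without replacement, Var(ȳ) = (1 − f)·s²/n with f = n/N = 6580/23017 = 0.28587566.
Var(ȳ) = (1 − 0.28587566)·306/6580 = 0.71412434·0.046504559 = 0.033210038.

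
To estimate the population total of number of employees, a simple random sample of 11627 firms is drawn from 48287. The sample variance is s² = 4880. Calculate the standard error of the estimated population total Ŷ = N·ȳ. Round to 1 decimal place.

27257.6

Var(Ŷ) = N²·Var(ȳ) = N²·(1 − n/N)·s²/n.
f = 11627/48287 = 0.24078945; Var(ȳ) = 0.75921055·4880/11627 = 0.31865034.
Var(Ŷ) = 48287² · 0.31865034 = 7.4297608 × 10^8.
SE(Ŷ) = √(7.4297608 × 10^8) = 27257.6.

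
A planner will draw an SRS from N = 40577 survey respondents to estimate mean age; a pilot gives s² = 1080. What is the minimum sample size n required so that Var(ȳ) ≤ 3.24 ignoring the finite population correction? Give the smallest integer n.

334

Without fpc, n₀ = s²/D = 1080/3.24 = 333.3333.
Rounding up, n = 334.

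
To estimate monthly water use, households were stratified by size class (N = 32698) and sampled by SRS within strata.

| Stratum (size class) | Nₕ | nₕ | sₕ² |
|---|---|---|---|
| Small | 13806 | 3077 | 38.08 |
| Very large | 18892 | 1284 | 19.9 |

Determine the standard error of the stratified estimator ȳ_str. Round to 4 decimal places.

0.0808

Var(ȳ_str) = Σₕ Wₕ²(1 − fₕ)sₕ²/nₕ with Wₕ = Nₕ/N, N = 32698.
Small: Wₕ = 0.42222766; term = 0.42222766²·(1 − 0.22287411)·38.08/3077 = 0.0017145659.
Very large: Wₕ = 0.57777234; term = 0.57777234²·(1 − 0.06796528)·19.9/1284 = 0.0048220714.
Sum = 0.0065366373.
SE = √(0.0065366373) = 0.0808.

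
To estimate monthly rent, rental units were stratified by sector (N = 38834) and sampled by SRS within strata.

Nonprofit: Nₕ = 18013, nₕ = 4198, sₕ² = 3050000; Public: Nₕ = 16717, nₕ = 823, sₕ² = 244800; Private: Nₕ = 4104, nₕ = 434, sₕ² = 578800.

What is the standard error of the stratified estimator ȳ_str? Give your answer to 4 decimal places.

Var(ȳ_str) = Σₕ Wₕ²(1 − fₕ)sₕ²/nₕ with Wₕ = Nₕ/N, N = 38834.
Nonprofit: Wₕ = 0.46384611; term = 0.46384611²·(1 − 0.23305391)·3050000/4198 = 119.88645.
Public: Wₕ = 0.43047330; term = 0.43047330²·(1 − 0.04923132)·244800/823 = 52.405742.
Private: Wₕ = 0.10568059; term = 0.10568059²·(1 − 0.10575049)·578800/434 = 13.319501.
Sum = 185.61169.
SE = √(185.61169) = 13.6239.

13.6239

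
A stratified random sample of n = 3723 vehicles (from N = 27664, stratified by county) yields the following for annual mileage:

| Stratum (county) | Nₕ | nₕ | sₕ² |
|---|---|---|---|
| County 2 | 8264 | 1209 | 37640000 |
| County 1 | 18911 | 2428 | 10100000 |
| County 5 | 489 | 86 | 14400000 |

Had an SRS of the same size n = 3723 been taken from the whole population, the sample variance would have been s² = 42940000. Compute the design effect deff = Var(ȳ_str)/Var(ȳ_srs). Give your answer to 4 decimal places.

Var(ȳ_str) = Σ Wₕ²(1−fₕ)sₕ²/nₕ with Wₕ = Nₕ/27664:
  County 2: (8264/27664)²·(1−1209/8264)·37640000/1209 = 2371.8143
  County 1: (18911/27664)²·(1−2428/18911)·10100000/2428 = 1694.3124
  County 5: (489/27664)²·(1−86/489)·14400000/86 = 43.116946
  → Var(ȳ_str) = 4109.2436.
Var(ȳ_srs) = (1 − 3723/27664)·42940000/3723 = 9981.5116.
deff = 4109.2436 / 9981.5116 = 0.4117.

0.4117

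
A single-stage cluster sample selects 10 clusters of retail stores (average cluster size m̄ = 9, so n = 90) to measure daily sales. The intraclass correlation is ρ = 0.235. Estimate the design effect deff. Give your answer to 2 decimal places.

2.88

deff = 1 + (9 − 1)·0.235 = 1 + 1.88 = 2.88.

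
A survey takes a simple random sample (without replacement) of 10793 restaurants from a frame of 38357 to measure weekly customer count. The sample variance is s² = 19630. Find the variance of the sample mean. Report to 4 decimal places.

Under SRS without replacement, Var(ȳ) = (1 − f)·s²/n with f = n/N = 10793/38357 = 0.28138280.
Var(ȳ) = (1 − 0.28138280)·19630/10793 = 0.71861720·1.8187714 = 1.3070004.

1.3070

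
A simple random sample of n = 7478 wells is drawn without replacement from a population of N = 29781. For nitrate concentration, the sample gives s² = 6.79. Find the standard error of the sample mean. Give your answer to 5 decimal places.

0.02608

Under SRS without replacement, Var(ȳ) = (1 − f)·s²/n with f = n/N = 7478/29781 = 0.25109969.
Var(ȳ) = (1 − 0.25109969)·6.79/7478 = 0.74890031·9.0799679 × 10^-4 = 6.7999907 × 10^-4.
SE(ȳ) = √(6.7999907 × 10^-4) = 0.02608.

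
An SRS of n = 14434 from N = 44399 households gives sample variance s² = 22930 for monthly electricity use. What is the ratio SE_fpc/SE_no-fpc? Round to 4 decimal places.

f = n/N = 14434/44399 = 0.32509741.
SE_no-fpc = √(s²/n) = 1.2604008; SE_fpc = √((1−f)s²/n) = 1.0354502.
Ratio = √(1−f) = 0.82152455.

0.8215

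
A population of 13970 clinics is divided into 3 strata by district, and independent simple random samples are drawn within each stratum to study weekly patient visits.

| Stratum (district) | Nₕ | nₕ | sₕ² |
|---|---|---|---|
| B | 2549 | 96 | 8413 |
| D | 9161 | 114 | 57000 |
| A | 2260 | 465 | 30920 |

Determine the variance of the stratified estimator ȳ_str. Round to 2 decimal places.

216.53

Var(ȳ_str) = Σₕ Wₕ²(1 − fₕ)sₕ²/nₕ with Wₕ = Nₕ/N, N = 13970.
B: Wₕ = 0.18246242; term = 0.18246242²·(1 − 0.03766183)·8413/96 = 2.8077228.
D: Wₕ = 0.65576235; term = 0.65576235²·(1 − 0.01244406)·57000/114 = 212.33651.
A: Wₕ = 0.16177523; term = 0.16177523²·(1 − 0.20575221)·30920/465 = 1.3821864.
Sum = 216.52642.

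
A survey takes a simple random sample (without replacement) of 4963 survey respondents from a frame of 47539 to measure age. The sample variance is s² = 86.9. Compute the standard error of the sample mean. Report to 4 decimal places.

Under SRS without replacement, Var(ȳ) = (1 − f)·s²/n with f = n/N = 4963/47539 = 0.10439849.
Var(ȳ) = (1 − 0.10439849)·86.9/4963 = 0.89560151·0.017509571 = 0.015681598.
SE(ȳ) = √(0.015681598) = 0.1252.

0.1252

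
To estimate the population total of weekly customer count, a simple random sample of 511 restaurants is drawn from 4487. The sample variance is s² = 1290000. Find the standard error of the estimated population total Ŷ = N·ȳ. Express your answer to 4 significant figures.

Var(Ŷ) = N²·Var(ȳ) = N²·(1 − n/N)·s²/n.
f = 511/4487 = 0.11388456; Var(ȳ) = 0.88611544·1290000/511 = 2236.9646.
Var(Ŷ) = 4487² · 2236.9646 = 4.5037186 × 10^10.
SE(Ŷ) = √(4.5037186 × 10^10) = 212200.

212200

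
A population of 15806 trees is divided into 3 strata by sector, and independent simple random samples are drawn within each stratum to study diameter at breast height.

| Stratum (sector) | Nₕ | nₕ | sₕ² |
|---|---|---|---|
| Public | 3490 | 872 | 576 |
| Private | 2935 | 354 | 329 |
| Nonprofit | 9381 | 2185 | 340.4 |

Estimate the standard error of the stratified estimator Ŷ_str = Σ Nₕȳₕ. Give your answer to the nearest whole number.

Var(Ŷ_str) = Σₕ Nₕ²(1 − fₕ)sₕ²/nₕ.
Public: 3490²·(1 − 872/3490)·576/872 = 6.0353306 × 10^6.
Private: 2935²·(1 − 354/2935)·329/354 = 7.0402608 × 10^6.
Nonprofit: 9381²·(1 − 2185/9381)·340.4/2185 = 1.0516674 × 10^7.
Sum = 2.3592265 × 10^7.
SE = √(2.3592265 × 10^7) = 4857.

4857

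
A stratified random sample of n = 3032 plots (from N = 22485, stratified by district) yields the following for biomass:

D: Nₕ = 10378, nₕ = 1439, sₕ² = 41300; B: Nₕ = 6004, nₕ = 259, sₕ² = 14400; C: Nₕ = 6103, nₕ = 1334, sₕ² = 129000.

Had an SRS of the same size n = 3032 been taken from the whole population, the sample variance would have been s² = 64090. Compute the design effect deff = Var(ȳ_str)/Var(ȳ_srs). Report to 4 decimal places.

0.7998

Var(ȳ_str) = Σ Wₕ²(1−fₕ)sₕ²/nₕ with Wₕ = Nₕ/22485:
  D: (10378/22485)²·(1−1439/10378)·41300/1439 = 5.2663058
  B: (6004/22485)²·(1−259/6004)·14400/259 = 3.7932168
  C: (6103/22485)²·(1−1334/6103)·129000/1334 = 5.5669688
  → Var(ȳ_str) = 14.626491.
Var(ȳ_srs) = (1 − 3032/22485)·64090/3032 = 18.287518.
deff = 14.626491 / 18.287518 = 0.7998.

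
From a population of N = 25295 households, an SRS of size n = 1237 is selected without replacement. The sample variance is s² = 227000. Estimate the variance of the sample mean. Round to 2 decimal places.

Under SRS without replacement, Var(ȳ) = (1 − f)·s²/n with f = n/N = 1237/25295 = 0.04890295.
Var(ȳ) = (1 − 0.04890295)·227000/1237 = 0.95109705·183.50849 = 174.53438.

174.53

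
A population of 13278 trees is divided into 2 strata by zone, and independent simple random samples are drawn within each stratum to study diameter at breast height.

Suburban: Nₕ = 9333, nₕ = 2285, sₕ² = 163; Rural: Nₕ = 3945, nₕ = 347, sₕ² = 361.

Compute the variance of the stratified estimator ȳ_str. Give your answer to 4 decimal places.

Var(ȳ_str) = Σₕ Wₕ²(1 − fₕ)sₕ²/nₕ with Wₕ = Nₕ/N, N = 13278.
Suburban: Wₕ = 0.70289200; term = 0.70289200²·(1 − 0.24483017)·163/2285 = 0.026614802.
Rural: Wₕ = 0.29710800; term = 0.29710800²·(1 − 0.08795944)·361/347 = 0.083756894.
Sum = 0.1103717.

0.1104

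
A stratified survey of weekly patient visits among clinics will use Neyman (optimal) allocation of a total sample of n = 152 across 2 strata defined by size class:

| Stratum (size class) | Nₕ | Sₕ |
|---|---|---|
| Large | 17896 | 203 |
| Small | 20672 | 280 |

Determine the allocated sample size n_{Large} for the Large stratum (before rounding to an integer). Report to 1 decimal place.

Neyman allocation: nₕ = n·NₕSₕ / Σⱼ NⱼSⱼ.
Σ NⱼSⱼ = 17896·203 + 20672·280 = 9.421048 × 10^6.
n_{Large} = 152·17896·203 / (9.421048 × 10^6) = 58.6.

58.6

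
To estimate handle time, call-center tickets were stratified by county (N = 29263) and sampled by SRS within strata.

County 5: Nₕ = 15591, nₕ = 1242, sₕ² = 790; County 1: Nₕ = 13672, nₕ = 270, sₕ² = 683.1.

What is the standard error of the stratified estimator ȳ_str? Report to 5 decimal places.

0.84115

Var(ȳ_str) = Σₕ Wₕ²(1 − fₕ)sₕ²/nₕ with Wₕ = Nₕ/N, N = 29263.
County 5: Wₕ = 0.53278885; term = 0.53278885²·(1 − 0.07966134)·790/1242 = 0.16617413.
County 1: Wₕ = 0.46721115; term = 0.46721115²·(1 − 0.01974839)·683.1/270 = 0.54135791.
Sum = 0.70753204.
SE = √(0.70753204) = 0.84115.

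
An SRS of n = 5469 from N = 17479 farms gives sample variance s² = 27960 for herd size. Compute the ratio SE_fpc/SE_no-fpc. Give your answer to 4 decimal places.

0.8289

f = n/N = 5469/17479 = 0.31288975.
SE_no-fpc = √(s²/n) = 2.2610732; SE_fpc = √((1−f)s²/n) = 1.8742514.
Ratio = √(1−f) = 0.82892113.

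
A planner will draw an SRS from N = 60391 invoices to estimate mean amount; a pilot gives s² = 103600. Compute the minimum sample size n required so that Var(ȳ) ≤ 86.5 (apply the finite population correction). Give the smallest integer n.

Without fpc, n₀ = s²/D = 103600/86.5 = 1197.6879.
With fpc, (1 − n/N)·s²/n ≤ D requires n ≥ n₀/(1 + n₀/N) = 1197.6879/(1 + 1197.6879/60391) = 1174.3970.
Rounding up, n = 1175.

1175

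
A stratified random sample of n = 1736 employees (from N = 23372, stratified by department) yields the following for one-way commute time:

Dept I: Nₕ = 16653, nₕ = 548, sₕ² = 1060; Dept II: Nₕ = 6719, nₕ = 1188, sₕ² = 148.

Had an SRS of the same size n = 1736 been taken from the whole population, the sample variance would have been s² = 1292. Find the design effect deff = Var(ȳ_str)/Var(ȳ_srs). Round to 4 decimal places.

1.3908

Var(ȳ_str) = Σ Wₕ²(1−fₕ)sₕ²/nₕ with Wₕ = Nₕ/23372:
  Dept I: (16653/23372)²·(1−548/16653)·1060/548 = 0.94970071
  Dept II: (6719/23372)²·(1−1188/6719)·148/1188 = 0.0084754315
  → Var(ȳ_str) = 0.95817614.
Var(ȳ_srs) = (1 − 1736/23372)·1292/1736 = 0.68895981.
deff = 0.95817614 / 0.68895981 = 1.3908.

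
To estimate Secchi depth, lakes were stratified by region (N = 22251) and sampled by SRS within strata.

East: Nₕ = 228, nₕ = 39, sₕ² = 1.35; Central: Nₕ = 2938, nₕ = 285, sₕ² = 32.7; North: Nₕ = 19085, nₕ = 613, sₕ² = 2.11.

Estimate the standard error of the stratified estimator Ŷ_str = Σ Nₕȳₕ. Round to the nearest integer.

1452

Var(Ŷ_str) = Σₕ Nₕ²(1 − fₕ)sₕ²/nₕ.
East: 228²·(1 − 39/228)·1.35/39 = 1491.6462.
Central: 2938²·(1 − 285/2938)·32.7/285 = 894317.92.
North: 19085²·(1 − 613/19085)·2.11/613 = 1.2134673 × 10^6.
Sum = 2.1092769 × 10^6.
SE = √(2.1092769 × 10^6) = 1452.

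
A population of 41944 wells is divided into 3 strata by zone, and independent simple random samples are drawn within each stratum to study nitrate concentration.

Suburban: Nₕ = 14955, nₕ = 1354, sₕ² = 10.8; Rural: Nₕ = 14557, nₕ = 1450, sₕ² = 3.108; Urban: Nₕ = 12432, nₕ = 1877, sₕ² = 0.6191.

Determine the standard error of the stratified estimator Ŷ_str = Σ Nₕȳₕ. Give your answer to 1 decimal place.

1440.4

Var(Ŷ_str) = Σₕ Nₕ²(1 − fₕ)sₕ²/nₕ.
Suburban: 14955²·(1 − 1354/14955)·10.8/1354 = 1.6224165 × 10^6.
Rural: 14557²·(1 − 1450/14557)·3.108/1450 = 408966.93.
Urban: 12432²·(1 − 1877/12432)·0.6191/1877 = 43280.849.
Sum = 2.0746643 × 10^6.
SE = √(2.0746643 × 10^6) = 1440.4.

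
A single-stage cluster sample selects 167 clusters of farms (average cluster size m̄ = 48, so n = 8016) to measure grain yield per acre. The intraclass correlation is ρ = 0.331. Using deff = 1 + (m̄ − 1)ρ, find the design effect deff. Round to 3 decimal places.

deff = 1 + (48 − 1)·0.331 = 1 + 15.557 = 16.557.

16.557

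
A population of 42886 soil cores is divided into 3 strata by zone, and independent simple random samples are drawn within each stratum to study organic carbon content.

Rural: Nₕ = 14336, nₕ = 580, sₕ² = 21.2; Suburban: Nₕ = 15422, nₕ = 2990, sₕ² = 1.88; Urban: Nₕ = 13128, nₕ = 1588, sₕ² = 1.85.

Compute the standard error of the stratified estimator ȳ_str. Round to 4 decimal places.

0.0639

Var(ȳ_str) = Σₕ Wₕ²(1 − fₕ)sₕ²/nₕ with Wₕ = Nₕ/N, N = 42886.
Rural: Wₕ = 0.33428158; term = 0.33428158²·(1 − 0.04045759)·21.2/580 = 0.0039191956.
Suburban: Wₕ = 0.35960453; term = 0.35960453²·(1 − 0.19387887)·1.88/2990 = 6.5544655 × 10^-5.
Urban: Wₕ = 0.30611388; term = 0.30611388²·(1 − 0.12096283)·1.85/1588 = 9.5960947 × 10^-5.
Sum = 0.0040807012.
SE = √(0.0040807012) = 0.0639.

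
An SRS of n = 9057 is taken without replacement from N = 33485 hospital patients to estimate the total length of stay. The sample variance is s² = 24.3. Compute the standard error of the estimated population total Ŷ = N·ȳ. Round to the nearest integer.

Var(Ŷ) = N²·Var(ȳ) = N²·(1 − n/N)·s²/n.
f = 9057/33485 = 0.27047932; Var(ȳ) = 0.72952068·24.3/9057 = 0.0019573095.
Var(Ŷ) = 33485² · 0.0019573095 = 2.1946239 × 10^6.
SE(Ŷ) = √(2.1946239 × 10^6) = 1481.

1481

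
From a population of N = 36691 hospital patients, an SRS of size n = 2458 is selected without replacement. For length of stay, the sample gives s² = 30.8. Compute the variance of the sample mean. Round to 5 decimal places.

Under SRS without replacement, Var(ȳ) = (1 − f)·s²/n with f = n/N = 2458/36691 = 0.06699191.
Var(ȳ) = (1 − 0.06699191)·30.8/2458 = 0.93300809·0.012530513 = 0.01169107.

0.01169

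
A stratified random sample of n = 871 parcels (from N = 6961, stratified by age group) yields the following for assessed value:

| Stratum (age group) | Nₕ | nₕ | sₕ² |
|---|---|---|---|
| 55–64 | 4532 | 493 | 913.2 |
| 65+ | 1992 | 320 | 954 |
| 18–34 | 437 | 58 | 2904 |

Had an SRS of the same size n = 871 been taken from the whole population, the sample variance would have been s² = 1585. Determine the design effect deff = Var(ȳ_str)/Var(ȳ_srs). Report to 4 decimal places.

0.6757

Var(ȳ_str) = Σ Wₕ²(1−fₕ)sₕ²/nₕ with Wₕ = Nₕ/6961:
  55–64: (4532/6961)²·(1−493/4532)·913.2/493 = 0.69974446
  65+: (1992/6961)²·(1−320/1992)·954/320 = 0.2049183
  18–34: (437/6961)²·(1−58/437)·2904/58 = 0.17113782
  → Var(ȳ_str) = 1.0758006.
Var(ȳ_srs) = (1 − 871/6961)·1585/871 = 1.5920502.
deff = 1.0758006 / 1.5920502 = 0.6757.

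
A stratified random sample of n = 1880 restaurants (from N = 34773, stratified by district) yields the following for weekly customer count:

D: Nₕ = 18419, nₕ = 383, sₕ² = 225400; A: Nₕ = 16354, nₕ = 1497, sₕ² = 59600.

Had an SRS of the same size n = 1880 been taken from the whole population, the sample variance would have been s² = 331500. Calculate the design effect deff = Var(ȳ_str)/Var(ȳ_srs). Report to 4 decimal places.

Var(ȳ_str) = Σ Wₕ²(1−fₕ)sₕ²/nₕ with Wₕ = Nₕ/34773:
  D: (18419/34773)²·(1−383/18419)·225400/383 = 161.68774
  A: (16354/34773)²·(1−1497/16354)·59600/1497 = 8.000097
  → Var(ȳ_str) = 169.68784.
Var(ȳ_srs) = (1 − 1880/34773)·331500/1880 = 166.79653.
deff = 169.68784 / 166.79653 = 1.0173.

1.0173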